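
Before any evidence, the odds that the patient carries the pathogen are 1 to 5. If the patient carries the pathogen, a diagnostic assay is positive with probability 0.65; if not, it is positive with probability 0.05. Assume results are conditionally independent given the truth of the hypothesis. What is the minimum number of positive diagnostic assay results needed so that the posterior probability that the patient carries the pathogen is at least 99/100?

Prior odds = 0.2.
Likelihood ratio of a positive = 0.65/0.05 = 13.
Target odds: 0.99 ÷ 0.01 = 99.
Require 13ⁿ ≥ 99 ÷ 0.2 = 495.
13² = 169 falls short of 495 but 13³ = 2197 reaches it, so n = 3.

3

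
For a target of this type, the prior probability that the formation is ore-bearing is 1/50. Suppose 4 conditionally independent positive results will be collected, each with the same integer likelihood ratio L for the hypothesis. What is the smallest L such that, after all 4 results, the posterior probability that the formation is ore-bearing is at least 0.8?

4

Prior odds = 0.02/0.98 = 1/49.
Target odds = 0.8/0.2 = 4.
Need L⁴ ≥ 4 ÷ (1/49) = 196.
3⁴ = 81 < 196 ≤ 256 = 4⁴, so L = 4.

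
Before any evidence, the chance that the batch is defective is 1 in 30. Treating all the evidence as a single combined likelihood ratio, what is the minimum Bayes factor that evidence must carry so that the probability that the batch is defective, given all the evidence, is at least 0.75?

Prior odds = (1/30)/(29/30) = 1/29.
Target odds = 0.75/0.25 = 3.
Required Bayes factor = 3 ÷ (1/29) = 87.

87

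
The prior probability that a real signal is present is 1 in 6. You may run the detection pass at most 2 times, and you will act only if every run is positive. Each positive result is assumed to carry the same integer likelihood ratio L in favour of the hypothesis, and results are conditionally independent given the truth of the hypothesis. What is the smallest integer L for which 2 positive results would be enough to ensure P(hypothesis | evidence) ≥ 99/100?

23

Prior odds = (1/6)/(5/6) = 0.2.
Target odds = 0.99/0.01 = 99.
Need L² ≥ 99 ÷ 0.2 = 495.
22² = 484 < 495 ≤ 529 = 23², so L = 23.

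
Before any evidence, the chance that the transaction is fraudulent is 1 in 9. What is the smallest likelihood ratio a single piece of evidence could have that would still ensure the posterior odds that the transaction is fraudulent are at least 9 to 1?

72

Prior odds = (1/9)/(8/9) = 0.125.
Target odds = 9.
Required Bayes factor = 9 ÷ 0.125 = 72.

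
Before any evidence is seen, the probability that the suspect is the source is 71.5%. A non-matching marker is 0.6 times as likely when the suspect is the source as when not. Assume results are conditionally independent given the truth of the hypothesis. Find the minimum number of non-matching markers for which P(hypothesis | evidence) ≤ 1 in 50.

Prior odds = 0.715/0.285 = 143/57.
Likelihood ratio per non-matching marker = 0.6.
Target odds: 0.02 ÷ 0.98 = 1/49.
Require 0.6ⁿ ≤ 1/49 ÷ (143/57) = 57/7007.
0.6⁹ = 19683/1953125 is still above 57/7007 but 0.6¹⁰ = 59049/9765625 is at or below it, so n = 10.

10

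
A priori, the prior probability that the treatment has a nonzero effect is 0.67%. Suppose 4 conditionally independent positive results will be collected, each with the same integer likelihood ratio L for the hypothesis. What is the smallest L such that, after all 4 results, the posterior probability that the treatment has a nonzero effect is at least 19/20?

8

Prior odds = 0.0067/0.9933 = 67/9933.
Target odds = 0.95/0.05 = 19.
Need L⁴ ≥ 19 ÷ (67/9933) = 188727/67.
7⁴ = 2401 < 188727/67 ≤ 4096 = 8⁴, so L = 8.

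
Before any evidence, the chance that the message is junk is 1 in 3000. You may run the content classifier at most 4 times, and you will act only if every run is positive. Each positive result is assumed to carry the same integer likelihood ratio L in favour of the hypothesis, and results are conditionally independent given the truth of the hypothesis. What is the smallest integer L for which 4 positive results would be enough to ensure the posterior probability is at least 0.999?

Prior odds = (1/3000)/(2999/3000) = 1/2999.
Target odds = 0.999/0.001 = 999.
Need L⁴ ≥ 999 ÷ (1/2999) = 2996001.
41⁴ = 2825761 < 2996001 ≤ 3111696 = 42⁴, so L = 42.

42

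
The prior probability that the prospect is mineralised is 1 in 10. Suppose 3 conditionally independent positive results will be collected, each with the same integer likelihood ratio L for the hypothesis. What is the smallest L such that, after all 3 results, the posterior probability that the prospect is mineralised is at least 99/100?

10

Prior odds = 0.1/0.9 = 1/9.
Target odds = 0.99/0.01 = 99.
Need L³ ≥ 99 ÷ (1/9) = 891.
9³ = 729 < 891 ≤ 1000 = 10³, so L = 10.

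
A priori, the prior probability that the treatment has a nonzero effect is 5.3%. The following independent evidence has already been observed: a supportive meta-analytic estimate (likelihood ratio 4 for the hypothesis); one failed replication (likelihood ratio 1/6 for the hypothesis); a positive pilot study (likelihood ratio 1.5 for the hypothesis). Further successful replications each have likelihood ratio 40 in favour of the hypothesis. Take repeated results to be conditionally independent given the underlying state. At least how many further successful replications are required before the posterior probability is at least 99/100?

3

Prior odds = 0.053/0.947 = 53/947.
Combined Bayes factor of the evidence already in hand = 4 × (1/6) × 1.5 = 1.
Odds after that evidence = (53/947) × 1 = 53/947.
Target odds = 0.99/0.01 = 99.
Need 40ⁿ ≥ 99 ÷ (53/947) = 93753/53.
40² = 1600 falls short of 93753/53 but 40³ = 64000 reaches it, so n = 3.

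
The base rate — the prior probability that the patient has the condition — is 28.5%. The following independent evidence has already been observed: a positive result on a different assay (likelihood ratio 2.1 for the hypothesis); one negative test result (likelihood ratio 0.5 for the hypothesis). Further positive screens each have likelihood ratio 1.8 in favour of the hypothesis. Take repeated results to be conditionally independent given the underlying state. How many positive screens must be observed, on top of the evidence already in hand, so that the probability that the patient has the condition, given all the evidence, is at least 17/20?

5

Prior odds = 0.285/0.715 = 57/143.
Combined Bayes factor of the evidence already in hand = 2.1 × 0.5 = 1.05.
Odds after that evidence = (57/143) × 1.05 = 1197/2860.
Target odds = 0.85/0.15 = 17/3.
Need 1.8ⁿ ≥ 17/3 ÷ (1197/2860) = 48620/3591.
1.8⁴ = 10.4976 falls short of 48620/3591 but 1.8⁵ = 18.89568 reaches it, so n = 5.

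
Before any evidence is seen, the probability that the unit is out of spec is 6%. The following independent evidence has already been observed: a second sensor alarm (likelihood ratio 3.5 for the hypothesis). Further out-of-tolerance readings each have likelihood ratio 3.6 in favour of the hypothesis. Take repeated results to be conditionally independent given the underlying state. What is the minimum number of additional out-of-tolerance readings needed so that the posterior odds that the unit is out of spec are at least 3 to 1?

3

Prior odds = 0.06/0.94 = 3/47.
Bayes factor of the evidence already in hand = 3.5.
Odds after that evidence = (3/47) × 3.5 = 21/94.
Target odds = 3.
Need 3.6ⁿ ≥ 3 ÷ (21/94) = 94/7.
3.6² = 12.96 falls short of 94/7 but 3.6³ = 46.656 reaches it, so n = 3.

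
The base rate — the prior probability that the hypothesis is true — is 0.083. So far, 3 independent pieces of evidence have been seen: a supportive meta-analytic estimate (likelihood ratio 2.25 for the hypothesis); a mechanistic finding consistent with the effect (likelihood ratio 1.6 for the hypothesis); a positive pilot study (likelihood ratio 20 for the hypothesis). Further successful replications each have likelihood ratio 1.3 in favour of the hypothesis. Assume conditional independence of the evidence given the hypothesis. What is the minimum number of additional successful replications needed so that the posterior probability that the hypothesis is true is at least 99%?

11

Prior odds = 0.083/0.917 = 83/917.
Combined Bayes factor of the evidence already in hand = 2.25 × 1.6 × 20 = 72.
Odds after that evidence = (83/917) × 72 = 5976/917.
Target odds = 0.99/0.01 = 99.
Need 1.3ⁿ ≥ 99 ÷ (5976/917) = 10087/664.
1.3¹⁰ ≈13.7858 falls short of 10087/664 but 1.3¹¹ ≈17.9216 reaches it, so n = 11.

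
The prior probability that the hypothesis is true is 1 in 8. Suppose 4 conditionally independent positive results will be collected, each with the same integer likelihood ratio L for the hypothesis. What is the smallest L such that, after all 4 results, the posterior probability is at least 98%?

5

Prior odds = 0.125/0.875 = 1/7.
Target odds = 0.98/0.02 = 49.
Need L⁴ ≥ 49 ÷ (1/7) = 343.
4⁴ = 256 < 343 ≤ 625 = 5⁴, so L = 5.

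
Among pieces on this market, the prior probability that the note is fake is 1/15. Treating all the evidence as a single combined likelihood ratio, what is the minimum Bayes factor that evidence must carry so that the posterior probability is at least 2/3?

28

Prior odds = (1/15)/(14/15) = 1/14.
Target odds = (2/3)/(1/3) = 2.
Required Bayes factor = 2 ÷ (1/14) = 28.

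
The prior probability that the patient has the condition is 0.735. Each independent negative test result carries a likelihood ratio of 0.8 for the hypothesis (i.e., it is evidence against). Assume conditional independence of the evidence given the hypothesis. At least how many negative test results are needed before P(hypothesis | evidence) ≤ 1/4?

10

Prior odds = 0.735/0.265 = 147/53.
Likelihood ratio per negative test result = 0.8.
Target posterior odds = 0.25/0.75 = 1/3.
Need (147/53) × 0.8ⁿ ≤ 1/3, i.e. 0.8ⁿ ≤ 53/441.
0.8⁹ = 262144/1953125 is still above 53/441 but 0.8¹⁰ = 1048576/9765625 is at or below it, so n = 10.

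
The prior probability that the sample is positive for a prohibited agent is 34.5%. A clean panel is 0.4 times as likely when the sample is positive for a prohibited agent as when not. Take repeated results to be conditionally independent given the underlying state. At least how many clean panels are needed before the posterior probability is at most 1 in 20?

3

Prior odds: 0.345 ÷ 0.655 = 69/131.
Likelihood ratio per clean panel = 0.4.
Target odds: 0.05 ÷ 0.95 = 1/19.
Need (69/131) × 0.4ⁿ ≤ 1/19, i.e. 0.4ⁿ ≤ 131/1311.
0.4² = 0.16 is still above 131/1311 but 0.4³ = 0.064 is at or below it, so n = 3.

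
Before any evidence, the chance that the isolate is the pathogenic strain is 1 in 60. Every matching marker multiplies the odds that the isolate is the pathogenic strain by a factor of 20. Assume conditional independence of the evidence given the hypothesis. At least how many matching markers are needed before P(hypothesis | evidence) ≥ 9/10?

3

Prior odds: (1/60) ÷ (59/60) = 1/59.
Likelihood ratio per matching marker = 20.
Target odds: 0.9 ÷ 0.1 = 9.
Require 20ⁿ ≥ 9 ÷ (1/59) = 531.
20² = 400 falls short of 531 but 20³ = 8000 reaches it, so n = 3.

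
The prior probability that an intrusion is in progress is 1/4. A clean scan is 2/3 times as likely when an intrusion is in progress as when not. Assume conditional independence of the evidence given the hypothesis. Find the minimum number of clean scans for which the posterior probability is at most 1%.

9

Prior odds = 0.25/0.75 = 1/3.
Likelihood ratio per clean scan = 2/3.
Target posterior odds = 0.01/0.99 = 1/99.
Need (1/3) × (2/3)ⁿ ≤ 1/99, i.e. (2/3)ⁿ ≤ 1/33.
(2/3)⁸ = 256/6561 is still above 1/33 but (2/3)⁹ = 512/19683 is at or below it, so n = 9.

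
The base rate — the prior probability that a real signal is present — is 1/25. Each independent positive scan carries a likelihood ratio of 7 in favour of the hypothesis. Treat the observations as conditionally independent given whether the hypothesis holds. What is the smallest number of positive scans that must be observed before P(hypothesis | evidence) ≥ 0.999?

6

Prior odds = 0.04/0.96 = 1/24.
Likelihood ratio per positive scan = 7.
Target odds: 0.999 ÷ 0.001 = 999.
Need (1/24) × 7ⁿ ≥ 999, i.e. 7ⁿ ≥ 23976.
7⁵ = 16807 falls short of 23976 but 7⁶ = 117649 reaches it, so n = 6.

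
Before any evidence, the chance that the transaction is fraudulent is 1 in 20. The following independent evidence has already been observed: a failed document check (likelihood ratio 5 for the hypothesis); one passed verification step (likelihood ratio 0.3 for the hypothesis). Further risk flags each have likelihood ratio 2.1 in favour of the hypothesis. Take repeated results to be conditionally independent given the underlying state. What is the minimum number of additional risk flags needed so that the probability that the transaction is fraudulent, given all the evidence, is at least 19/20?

8

Prior odds = 0.05/0.95 = 1/19.
Combined Bayes factor of the evidence already in hand = 5 × 0.3 = 1.5.
Odds after that evidence = (1/19) × 1.5 = 3/38.
Target odds = 0.95/0.05 = 19.
Need 2.1ⁿ ≥ 19 ÷ (3/38) = 722/3.
2.1⁷ ≈180.109 falls short of 722/3 but 2.1⁸ ≈378.229 reaches it, so n = 8.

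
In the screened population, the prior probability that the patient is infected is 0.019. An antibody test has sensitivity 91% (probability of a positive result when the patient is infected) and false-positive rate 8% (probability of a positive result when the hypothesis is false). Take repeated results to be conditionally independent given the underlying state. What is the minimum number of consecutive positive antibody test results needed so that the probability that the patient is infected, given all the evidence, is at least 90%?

Prior odds = 0.019/0.981 = 19/981.
Likelihood ratio of a positive result = 0.91/0.08 = 11.375.
Target posterior odds = 0.9/0.1 = 9.
Need (19/981) × 11.375ⁿ ≥ 9, i.e. 11.375ⁿ ≥ 8829/19.
11.375² = 129.390625 falls short of 8829/19 but 11.375³ = 753571/512 reaches it, so n = 3.

3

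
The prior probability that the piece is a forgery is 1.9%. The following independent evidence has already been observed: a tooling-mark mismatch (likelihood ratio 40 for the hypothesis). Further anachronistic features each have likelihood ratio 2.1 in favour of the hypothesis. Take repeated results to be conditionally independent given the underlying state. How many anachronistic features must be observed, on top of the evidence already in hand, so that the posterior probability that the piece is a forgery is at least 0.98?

6

Prior odds = 0.019/0.981 = 19/981.
Bayes factor of the evidence already in hand = 40.
Odds after that evidence = (19/981) × 40 = 760/981.
Target odds = 0.98/0.02 = 49.
Need 2.1ⁿ ≥ 49 ÷ (760/981) = 48069/760.
2.1⁵ = 4084101/100000 falls short of 48069/760 but 2.1⁶ = 85766121/1000000 reaches it, so n = 6.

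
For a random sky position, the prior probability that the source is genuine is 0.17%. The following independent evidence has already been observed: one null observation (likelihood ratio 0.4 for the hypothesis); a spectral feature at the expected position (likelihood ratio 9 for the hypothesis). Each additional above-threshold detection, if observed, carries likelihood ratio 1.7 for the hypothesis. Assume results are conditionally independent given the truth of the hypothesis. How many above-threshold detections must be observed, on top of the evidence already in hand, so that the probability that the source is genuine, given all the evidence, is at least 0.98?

17

Prior odds = 0.0017/0.9983 = 17/9983.
Combined Bayes factor of the evidence already in hand = 0.4 × 9 = 3.6.
Odds after that evidence = (17/9983) × 3.6 = 306/49915.
Target odds = 0.98/0.02 = 49.
Need 1.7ⁿ ≥ 49 ÷ (306/49915) = 2445835/306.
1.7¹⁶ ≈4866.12 falls short of 2445835/306 but 1.7¹⁷ ≈8272.4 reaches it, so n = 17.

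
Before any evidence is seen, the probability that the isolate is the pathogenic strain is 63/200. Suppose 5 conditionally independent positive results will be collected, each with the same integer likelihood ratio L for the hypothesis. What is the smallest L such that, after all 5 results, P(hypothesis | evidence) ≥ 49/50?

Prior odds = 0.315/0.685 = 63/137.
Target odds = 0.98/0.02 = 49.
Need L⁵ ≥ 49 ÷ (63/137) = 959/9.
2⁵ = 32 < 959/9 ≤ 243 = 3⁵, so L = 3.

3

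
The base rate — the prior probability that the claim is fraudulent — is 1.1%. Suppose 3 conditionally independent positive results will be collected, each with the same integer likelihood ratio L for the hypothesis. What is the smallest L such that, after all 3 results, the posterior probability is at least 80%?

8

Prior odds = 0.011/0.989 = 11/989.
Target odds = 0.8/0.2 = 4.
Need L³ ≥ 4 ÷ (11/989) = 3956/11.
7³ = 343 < 3956/11 ≤ 512 = 8³, so L = 8.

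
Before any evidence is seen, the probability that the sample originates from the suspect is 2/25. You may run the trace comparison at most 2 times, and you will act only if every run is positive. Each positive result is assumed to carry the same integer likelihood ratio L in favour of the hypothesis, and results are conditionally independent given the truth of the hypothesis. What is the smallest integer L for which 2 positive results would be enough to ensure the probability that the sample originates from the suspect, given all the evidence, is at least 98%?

Prior odds = 0.08/0.92 = 2/23.
Target odds = 0.98/0.02 = 49.
Need L² ≥ 49 ÷ (2/23) = 563.5.
23² = 529 < 563.5 ≤ 576 = 24², so L = 24.

24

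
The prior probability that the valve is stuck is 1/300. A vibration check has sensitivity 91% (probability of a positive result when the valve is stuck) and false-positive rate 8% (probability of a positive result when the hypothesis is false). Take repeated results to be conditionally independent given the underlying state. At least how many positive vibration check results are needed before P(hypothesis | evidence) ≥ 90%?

Prior odds = (1/300)/(299/300) = 1/299.
Likelihood ratio of a positive result = 0.91/0.08 = 11.375.
Target posterior odds = 0.9/0.1 = 9.
Need (1/299) × 11.375ⁿ ≥ 9, i.e. 11.375ⁿ ≥ 2691.
11.375³ = 753571/512 falls short of 2691 but 11.375⁴ = 68574961/4096 reaches it, so n = 4.

4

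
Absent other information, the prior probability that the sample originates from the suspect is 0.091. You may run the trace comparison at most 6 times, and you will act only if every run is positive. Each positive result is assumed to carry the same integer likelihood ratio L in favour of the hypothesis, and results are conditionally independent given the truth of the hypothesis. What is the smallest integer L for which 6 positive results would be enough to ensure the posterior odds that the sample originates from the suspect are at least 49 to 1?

3

Prior odds = 0.091/0.909 = 91/909.
Target odds = 49.
Need L⁶ ≥ 49 ÷ (91/909) = 6363/13.
2⁶ = 64 < 6363/13 ≤ 729 = 3⁶, so L = 3.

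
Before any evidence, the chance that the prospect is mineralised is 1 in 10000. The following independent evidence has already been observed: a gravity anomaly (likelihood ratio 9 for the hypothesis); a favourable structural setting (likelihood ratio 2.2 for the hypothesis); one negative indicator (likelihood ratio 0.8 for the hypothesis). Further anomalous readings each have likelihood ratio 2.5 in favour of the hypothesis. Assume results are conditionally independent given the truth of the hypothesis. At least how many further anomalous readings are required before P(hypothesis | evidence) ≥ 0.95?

Prior odds = 0.0001/0.9999 = 1/9999.
Combined Bayes factor of the evidence already in hand = 9 × 2.2 × 0.8 = 15.84.
Odds after that evidence = (1/9999) × 15.84 = 4/2525.
Target odds = 0.95/0.05 = 19.
Need 2.5ⁿ ≥ 19 ÷ (4/2525) = 11993.75.
2.5¹⁰ = 9765625/1024 falls short of 11993.75 but 2.5¹¹ = 48828125/2048 reaches it, so n = 11.

11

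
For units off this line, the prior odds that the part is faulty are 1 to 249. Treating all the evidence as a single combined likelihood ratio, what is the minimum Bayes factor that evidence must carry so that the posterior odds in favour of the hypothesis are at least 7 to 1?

1743

Prior odds = 1/249.
Target odds = 7.
Required Bayes factor = 7 ÷ (1/249) = 1743.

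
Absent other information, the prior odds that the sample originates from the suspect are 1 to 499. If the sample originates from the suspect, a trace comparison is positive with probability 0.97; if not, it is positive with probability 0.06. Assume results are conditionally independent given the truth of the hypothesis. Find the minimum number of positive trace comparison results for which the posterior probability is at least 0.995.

Prior odds = 1/499.
Likelihood ratio of a positive = 0.97/0.06 = 97/6.
Target odds: 0.995 ÷ 0.005 = 199.
Require (97/6)ⁿ ≥ 199 ÷ (1/499) = 99301.
(97/6)⁴ = 88529281/1296 falls short of 99301 but (97/6)⁵ ≈1.10434e+06 reaches it, so n = 5.

5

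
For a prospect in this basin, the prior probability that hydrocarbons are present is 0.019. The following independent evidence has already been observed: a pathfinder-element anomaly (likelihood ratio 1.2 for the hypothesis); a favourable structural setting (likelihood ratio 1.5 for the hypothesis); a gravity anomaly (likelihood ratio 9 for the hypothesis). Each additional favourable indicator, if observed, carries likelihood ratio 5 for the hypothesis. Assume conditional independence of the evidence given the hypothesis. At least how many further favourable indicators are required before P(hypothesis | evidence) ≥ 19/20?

Prior odds = 0.019/0.981 = 19/981.
Combined Bayes factor of the evidence already in hand = 1.2 × 1.5 × 9 = 16.2.
Odds after that evidence = (19/981) × 16.2 = 171/545.
Target odds = 0.95/0.05 = 19.
Need 5ⁿ ≥ 19 ÷ (171/545) = 545/9.
5² = 25 falls short of 545/9 but 5³ = 125 reaches it, so n = 3.

3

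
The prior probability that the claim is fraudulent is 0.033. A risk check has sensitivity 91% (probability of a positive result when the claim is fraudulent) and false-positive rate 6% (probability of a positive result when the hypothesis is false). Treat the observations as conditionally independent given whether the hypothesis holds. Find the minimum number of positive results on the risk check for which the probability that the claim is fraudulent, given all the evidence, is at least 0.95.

Prior odds = 0.033/0.967 = 33/967.
Likelihood ratio of a positive result = 0.91/0.06 = 91/6.
Target posterior odds = 0.95/0.05 = 19.
Need (33/967) × (91/6)ⁿ ≥ 19, i.e. (91/6)ⁿ ≥ 18373/33.
(91/6)² = 8281/36 falls short of 18373/33 but (91/6)³ = 753571/216 reaches it, so n = 3.

3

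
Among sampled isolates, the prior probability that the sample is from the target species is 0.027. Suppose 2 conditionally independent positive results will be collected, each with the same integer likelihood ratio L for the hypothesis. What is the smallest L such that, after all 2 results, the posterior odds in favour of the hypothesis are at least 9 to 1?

19

Prior odds = 0.027/0.973 = 27/973.
Target odds = 9.
Need L² ≥ 9 ÷ (27/973) = 973/3.
18² = 324 < 973/3 ≤ 361 = 19², so L = 19.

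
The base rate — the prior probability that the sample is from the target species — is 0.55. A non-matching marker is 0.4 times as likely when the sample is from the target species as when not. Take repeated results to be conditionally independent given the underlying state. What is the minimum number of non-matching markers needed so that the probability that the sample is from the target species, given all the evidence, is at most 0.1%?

Prior odds: 0.55 ÷ 0.45 = 11/9.
Likelihood ratio per non-matching marker = 0.4.
Target odds: 0.001 ÷ 0.999 = 1/999.
Need (11/9) × 0.4ⁿ ≤ 1/999, i.e. 0.4ⁿ ≤ 1/1221.
0.4⁷ = 128/78125 is still above 1/1221 but 0.4⁸ = 256/390625 is at or below it, so n = 8.

8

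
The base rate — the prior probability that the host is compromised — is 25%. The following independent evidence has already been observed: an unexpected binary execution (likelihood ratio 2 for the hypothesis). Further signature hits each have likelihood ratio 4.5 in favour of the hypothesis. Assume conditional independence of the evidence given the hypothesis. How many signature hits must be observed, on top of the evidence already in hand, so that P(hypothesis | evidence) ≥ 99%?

Prior odds = 0.25/0.75 = 1/3.
Bayes factor of the evidence already in hand = 2.
Odds after that evidence = (1/3) × 2 = 2/3.
Target odds = 0.99/0.01 = 99.
Need 4.5ⁿ ≥ 99 ÷ (2/3) = 148.5.
4.5³ = 91.125 falls short of 148.5 but 4.5⁴ = 410.0625 reaches it, so n = 4.

4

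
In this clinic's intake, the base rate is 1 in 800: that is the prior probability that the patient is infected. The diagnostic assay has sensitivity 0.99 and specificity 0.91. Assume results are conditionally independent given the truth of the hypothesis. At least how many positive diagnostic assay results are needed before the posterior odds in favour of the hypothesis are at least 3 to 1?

Prior odds: 0.00125 ÷ 0.99875 = 1/799.
False-positive rate = 1 − 0.91 = 0.09; likelihood ratio of a positive = 0.99/0.09 = 11.
Target odds = 3.
Require 11ⁿ ≥ 3 ÷ (1/799) = 2397.
11³ = 1331 falls short of 2397 but 11⁴ = 14641 reaches it, so n = 4.

4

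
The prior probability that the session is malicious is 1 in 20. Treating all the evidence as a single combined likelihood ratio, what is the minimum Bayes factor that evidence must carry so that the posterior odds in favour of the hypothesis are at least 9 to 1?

Prior odds = 0.05/0.95 = 1/19.
Target odds = 9.
Required Bayes factor = 9 ÷ (1/19) = 171.

171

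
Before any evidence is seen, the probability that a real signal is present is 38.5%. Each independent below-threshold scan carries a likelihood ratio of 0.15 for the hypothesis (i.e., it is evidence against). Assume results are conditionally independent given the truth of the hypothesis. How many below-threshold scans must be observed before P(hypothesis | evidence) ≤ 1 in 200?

3

Prior odds: 0.385 ÷ 0.615 = 77/123.
Likelihood ratio per below-threshold scan = 0.15.
Target odds: 0.005 ÷ 0.995 = 1/199.
Need (77/123) × 0.15ⁿ ≤ 1/199, i.e. 0.15ⁿ ≤ 123/15323.
0.15² = 0.0225 is still above 123/15323 but 0.15³ = 0.003375 is at or below it, so n = 3.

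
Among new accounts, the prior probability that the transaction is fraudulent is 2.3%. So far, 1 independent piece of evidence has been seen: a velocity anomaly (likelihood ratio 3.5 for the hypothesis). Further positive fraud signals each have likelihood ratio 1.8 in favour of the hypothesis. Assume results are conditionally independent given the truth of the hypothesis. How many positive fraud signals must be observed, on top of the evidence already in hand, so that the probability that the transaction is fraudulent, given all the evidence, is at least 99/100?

Prior odds = 0.023/0.977 = 23/977.
Bayes factor of the evidence already in hand = 3.5.
Odds after that evidence = (23/977) × 3.5 = 161/1954.
Target odds = 0.99/0.01 = 99.
Need 1.8ⁿ ≥ 99 ÷ (161/1954) = 193446/161.
1.8¹² ≈1156.83 falls short of 193446/161 but 1.8¹³ ≈2082.3 reaches it, so n = 13.

13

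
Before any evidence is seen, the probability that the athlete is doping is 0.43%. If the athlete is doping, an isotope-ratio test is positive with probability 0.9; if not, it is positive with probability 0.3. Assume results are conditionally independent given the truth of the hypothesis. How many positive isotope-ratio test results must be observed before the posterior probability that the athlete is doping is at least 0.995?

10

Prior odds = 0.0043/0.9957 = 43/9957.
Likelihood ratio of a positive = 0.9/0.3 = 3.
Target posterior odds = 0.995/0.005 = 199.
Require 3ⁿ ≥ 199 ÷ (43/9957) = 1981443/43.
3⁹ = 19683 falls short of 1981443/43 but 3¹⁰ = 59049 reaches it, so n = 10.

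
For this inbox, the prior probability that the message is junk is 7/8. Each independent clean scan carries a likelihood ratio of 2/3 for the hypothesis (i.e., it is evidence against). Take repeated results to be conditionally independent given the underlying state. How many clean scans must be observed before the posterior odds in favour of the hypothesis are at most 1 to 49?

15

Prior odds: 0.875 ÷ 0.125 = 7.
Likelihood ratio per clean scan = 2/3.
Target odds = 1/49.
Need 7 × (2/3)ⁿ ≤ 1/49, i.e. (2/3)ⁿ ≤ 1/343.
(2/3)¹⁴ = 16384/4782969 is still above 1/343 but (2/3)¹⁵ = 32768/14348907 is at or below it, so n = 15.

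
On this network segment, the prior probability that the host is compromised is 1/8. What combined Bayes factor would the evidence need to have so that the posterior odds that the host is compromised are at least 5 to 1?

35

Prior odds = 0.125/0.875 = 1/7.
Target odds = 5.
Required Bayes factor = 5 ÷ (1/7) = 35.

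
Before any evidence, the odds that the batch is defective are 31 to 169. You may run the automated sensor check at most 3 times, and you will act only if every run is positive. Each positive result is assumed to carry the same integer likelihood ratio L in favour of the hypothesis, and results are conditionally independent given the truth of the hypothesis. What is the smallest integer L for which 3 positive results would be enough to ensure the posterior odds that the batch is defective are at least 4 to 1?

Prior odds = 31/169.
Target odds = 4.
Need L³ ≥ 4 ÷ (31/169) = 676/31.
2³ = 8 < 676/31 ≤ 27 = 3³, so L = 3.

3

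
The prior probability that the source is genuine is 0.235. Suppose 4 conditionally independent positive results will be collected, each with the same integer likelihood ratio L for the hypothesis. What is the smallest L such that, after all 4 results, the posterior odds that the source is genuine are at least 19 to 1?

Prior odds = 0.235/0.765 = 47/153.
Target odds = 19.
Need L⁴ ≥ 19 ÷ (47/153) = 2907/47.
2⁴ = 16 < 2907/47 ≤ 81 = 3⁴, so L = 3.

3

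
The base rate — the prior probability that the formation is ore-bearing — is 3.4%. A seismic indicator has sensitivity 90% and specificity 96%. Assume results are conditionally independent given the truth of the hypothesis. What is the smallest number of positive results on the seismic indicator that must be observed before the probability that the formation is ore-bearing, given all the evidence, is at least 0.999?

4

Prior odds: 0.034 ÷ 0.966 = 17/483.
False-positive rate = 1 − 0.96 = 0.04; likelihood ratio of a positive = 0.9/0.04 = 22.5.
Target odds: 0.999 ÷ 0.001 = 999.
Require 22.5ⁿ ≥ 999 ÷ (17/483) = 482517/17.
22.5³ = 11390.625 falls short of 482517/17 but 22.5⁴ = 256289.0625 reaches it, so n = 4.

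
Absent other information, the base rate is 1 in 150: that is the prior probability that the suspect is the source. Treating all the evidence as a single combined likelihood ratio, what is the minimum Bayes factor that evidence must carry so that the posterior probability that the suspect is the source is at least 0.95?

2831

Prior odds = (1/150)/(149/150) = 1/149.
Target odds = 0.95/0.05 = 19.
Required Bayes factor = 19 ÷ (1/149) = 2831.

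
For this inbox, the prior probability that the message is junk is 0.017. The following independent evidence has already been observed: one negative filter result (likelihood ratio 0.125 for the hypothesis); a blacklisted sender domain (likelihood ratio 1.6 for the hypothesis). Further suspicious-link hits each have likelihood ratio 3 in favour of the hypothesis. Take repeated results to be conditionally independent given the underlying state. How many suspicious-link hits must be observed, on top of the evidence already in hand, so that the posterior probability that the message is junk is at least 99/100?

10

Prior odds = 0.017/0.983 = 17/983.
Combined Bayes factor of the evidence already in hand = 0.125 × 1.6 = 0.2.
Odds after that evidence = (17/983) × 0.2 = 17/4915.
Target odds = 0.99/0.01 = 99.
Need 3ⁿ ≥ 99 ÷ (17/4915) = 486585/17.
3⁹ = 19683 falls short of 486585/17 but 3¹⁰ = 59049 reaches it, so n = 10.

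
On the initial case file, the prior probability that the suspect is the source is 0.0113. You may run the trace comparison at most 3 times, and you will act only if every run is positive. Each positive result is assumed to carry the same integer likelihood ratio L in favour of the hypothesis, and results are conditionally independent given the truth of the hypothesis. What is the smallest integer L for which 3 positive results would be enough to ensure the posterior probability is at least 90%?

10

Prior odds = 0.0113/0.9887 = 113/9887.
Target odds = 0.9/0.1 = 9.
Need L³ ≥ 9 ÷ (113/9887) = 88983/113.
9³ = 729 < 88983/113 ≤ 1000 = 10³, so L = 10.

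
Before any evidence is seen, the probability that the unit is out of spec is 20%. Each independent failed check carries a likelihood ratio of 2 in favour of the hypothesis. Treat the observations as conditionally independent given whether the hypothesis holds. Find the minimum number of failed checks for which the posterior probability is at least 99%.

9

Prior odds = 0.2/0.8 = 0.25.
Likelihood ratio per failed check = 2.
Target posterior odds = 0.99/0.01 = 99.
Require 2ⁿ ≥ 99 ÷ 0.25 = 396.
2⁸ = 256 falls short of 396 but 2⁹ = 512 reaches it, so n = 9.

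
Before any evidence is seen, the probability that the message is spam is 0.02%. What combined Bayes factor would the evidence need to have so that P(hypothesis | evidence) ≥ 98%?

244951

Prior odds = 0.0002/0.9998 = 1/4999.
Target odds = 0.98/0.02 = 49.
Required Bayes factor = 49 ÷ (1/4999) = 244951.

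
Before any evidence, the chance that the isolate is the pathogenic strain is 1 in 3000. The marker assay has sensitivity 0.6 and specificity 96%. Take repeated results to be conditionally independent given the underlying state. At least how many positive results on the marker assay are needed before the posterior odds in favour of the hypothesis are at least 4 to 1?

Prior odds: (1/3000) ÷ (2999/3000) = 1/2999.
False-positive rate = 1 − 0.96 = 0.04; likelihood ratio of a positive = 0.6/0.04 = 15.
Target odds = 4.
Need (1/2999) × 15ⁿ ≥ 4, i.e. 15ⁿ ≥ 11996.
15³ = 3375 falls short of 11996 but 15⁴ = 50625 reaches it, so n = 4.

4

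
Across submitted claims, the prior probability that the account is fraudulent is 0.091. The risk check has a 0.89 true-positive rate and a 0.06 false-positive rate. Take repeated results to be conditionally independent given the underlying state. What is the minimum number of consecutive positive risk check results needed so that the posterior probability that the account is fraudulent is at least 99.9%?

Prior odds = 0.091/0.909 = 91/909.
Likelihood ratio of a positive result = 0.89/0.06 = 89/6.
Target odds: 0.999 ÷ 0.001 = 999.
Require (89/6)ⁿ ≥ 999 ÷ (91/909) = 908091/91.
(89/6)³ = 704969/216 falls short of 908091/91 but (89/6)⁴ = 62742241/1296 reaches it, so n = 4.

4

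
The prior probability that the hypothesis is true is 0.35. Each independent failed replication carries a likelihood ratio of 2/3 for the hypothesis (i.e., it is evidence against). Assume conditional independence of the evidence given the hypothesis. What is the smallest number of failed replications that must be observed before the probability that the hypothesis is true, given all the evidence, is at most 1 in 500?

14

Prior odds = 0.35/0.65 = 7/13.
Likelihood ratio per failed replication = 2/3.
Target odds: 0.002 ÷ 0.998 = 1/499.
Need (7/13) × (2/3)ⁿ ≤ 1/499, i.e. (2/3)ⁿ ≤ 13/3493.
(2/3)¹³ = 8192/1594323 is still above 13/3493 but (2/3)¹⁴ = 16384/4782969 is at or below it, so n = 14.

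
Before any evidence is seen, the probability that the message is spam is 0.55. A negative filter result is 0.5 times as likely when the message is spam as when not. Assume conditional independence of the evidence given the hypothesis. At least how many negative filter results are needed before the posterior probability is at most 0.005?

Prior odds: 0.55 ÷ 0.45 = 11/9.
Likelihood ratio per negative filter result = 0.5.
Target posterior odds = 0.005/0.995 = 1/199.
Need (11/9) × 0.5ⁿ ≤ 1/199, i.e. 0.5ⁿ ≤ 9/2189.
0.5⁷ = 0.0078125 is still above 9/2189 but 0.5⁸ = 0.00390625 is at or below it, so n = 8.

8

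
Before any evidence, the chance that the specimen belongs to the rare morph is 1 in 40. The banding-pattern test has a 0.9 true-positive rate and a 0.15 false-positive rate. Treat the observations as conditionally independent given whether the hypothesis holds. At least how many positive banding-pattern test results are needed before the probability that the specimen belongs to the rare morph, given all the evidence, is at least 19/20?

Prior odds: 0.025 ÷ 0.975 = 1/39.
Likelihood ratio of a positive result = 0.9/0.15 = 6.
Target posterior odds = 0.95/0.05 = 19.
Need (1/39) × 6ⁿ ≥ 19, i.e. 6ⁿ ≥ 741.
6³ = 216 falls short of 741 but 6⁴ = 1296 reaches it, so n = 4.

4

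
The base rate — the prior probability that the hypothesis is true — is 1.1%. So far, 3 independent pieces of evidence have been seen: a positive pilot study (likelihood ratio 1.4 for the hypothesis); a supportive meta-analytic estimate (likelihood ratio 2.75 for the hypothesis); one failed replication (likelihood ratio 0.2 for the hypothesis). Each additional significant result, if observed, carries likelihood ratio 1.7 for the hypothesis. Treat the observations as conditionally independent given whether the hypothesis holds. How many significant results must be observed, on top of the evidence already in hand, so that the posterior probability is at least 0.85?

Prior odds = 0.011/0.989 = 11/989.
Combined Bayes factor of the evidence already in hand = 1.4 × 2.75 × 0.2 = 0.77.
Odds after that evidence = (11/989) × 0.77 = 847/98900.
Target odds = 0.85/0.15 = 17/3.
Need 1.7ⁿ ≥ 17/3 ÷ (847/98900) = 1681300/2541.
1.7¹² ≈582.622 falls short of 1681300/2541 but 1.7¹³ ≈990.458 reaches it, so n = 13.

13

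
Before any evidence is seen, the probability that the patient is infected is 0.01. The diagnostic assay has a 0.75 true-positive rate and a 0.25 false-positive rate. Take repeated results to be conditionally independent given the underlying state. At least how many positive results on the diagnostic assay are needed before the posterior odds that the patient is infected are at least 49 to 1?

Prior odds = 0.01/0.99 = 1/99.
Likelihood ratio of a positive result = 0.75/0.25 = 3.
Target odds = 49.
Require 3ⁿ ≥ 49 ÷ (1/99) = 4851.
3⁷ = 2187 falls short of 4851 but 3⁸ = 6561 reaches it, so n = 8.

8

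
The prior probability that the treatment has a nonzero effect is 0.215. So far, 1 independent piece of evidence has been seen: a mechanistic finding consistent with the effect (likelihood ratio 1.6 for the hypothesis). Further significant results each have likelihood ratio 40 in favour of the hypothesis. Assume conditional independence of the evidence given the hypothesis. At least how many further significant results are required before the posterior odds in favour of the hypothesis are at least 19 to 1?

Prior odds = 0.215/0.785 = 43/157.
Bayes factor of the evidence already in hand = 1.6.
Odds after that evidence = (43/157) × 1.6 = 344/785.
Target odds = 19.
Need 40ⁿ ≥ 19 ÷ (344/785) = 14915/344.
40¹ = 40 falls short of 14915/344 but 40² = 1600 reaches it, so n = 2.

2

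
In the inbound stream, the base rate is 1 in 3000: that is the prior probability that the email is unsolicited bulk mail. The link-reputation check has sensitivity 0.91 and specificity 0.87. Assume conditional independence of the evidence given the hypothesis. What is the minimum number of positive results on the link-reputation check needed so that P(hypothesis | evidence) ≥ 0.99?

Prior odds = (1/3000)/(2999/3000) = 1/2999.
False-positive rate = 1 − 0.87 = 0.13; likelihood ratio of a positive = 0.91/0.13 = 7.
Target posterior odds = 0.99/0.01 = 99.
Require 7ⁿ ≥ 99 ÷ (1/2999) = 296901.
7⁶ = 117649 falls short of 296901 but 7⁷ = 823543 reaches it, so n = 7.

7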